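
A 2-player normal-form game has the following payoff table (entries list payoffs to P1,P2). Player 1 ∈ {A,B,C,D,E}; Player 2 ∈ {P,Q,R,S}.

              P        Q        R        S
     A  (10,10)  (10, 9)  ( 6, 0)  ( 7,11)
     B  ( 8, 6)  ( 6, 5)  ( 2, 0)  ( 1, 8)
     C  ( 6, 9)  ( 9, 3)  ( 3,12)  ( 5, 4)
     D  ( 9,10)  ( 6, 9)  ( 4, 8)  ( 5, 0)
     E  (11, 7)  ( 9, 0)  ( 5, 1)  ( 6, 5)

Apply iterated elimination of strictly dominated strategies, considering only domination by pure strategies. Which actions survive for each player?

IESDS → P1:{A,E} P2:{P,S}

P1 drop B (A beats it: P:10>8 Q:10>6 R:6>2 S:7>1)
P1 drop C (A beats it: P:10>6 Q:10>9 R:6>3 S:7>5)
P1 drop D (A beats it: P:10>9 Q:10>6 R:6>4 S:7>5)
P2 drop Q (P beats it: A:10>9 E:7>0)
P2 drop R (P beats it: A:10>0 E:7>1)
P1→{A,E} P2→{P,S}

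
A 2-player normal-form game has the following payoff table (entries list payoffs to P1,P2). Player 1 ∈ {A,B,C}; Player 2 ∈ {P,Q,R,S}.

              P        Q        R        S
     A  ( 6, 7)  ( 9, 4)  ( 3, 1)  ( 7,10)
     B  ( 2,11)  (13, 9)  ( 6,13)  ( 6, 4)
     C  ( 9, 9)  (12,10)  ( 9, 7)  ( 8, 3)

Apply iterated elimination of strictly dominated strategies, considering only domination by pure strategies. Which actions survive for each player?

P1 drop A (C beats it: P:9>6 Q:12>9 R:9>3 S:8>7)
P2 drop S (P beats it: B:11>4 C:9>3)
P1→{B,C} P2→{P,Q,R}

IESDS → P1:{B,C} P2:{P,Q,R}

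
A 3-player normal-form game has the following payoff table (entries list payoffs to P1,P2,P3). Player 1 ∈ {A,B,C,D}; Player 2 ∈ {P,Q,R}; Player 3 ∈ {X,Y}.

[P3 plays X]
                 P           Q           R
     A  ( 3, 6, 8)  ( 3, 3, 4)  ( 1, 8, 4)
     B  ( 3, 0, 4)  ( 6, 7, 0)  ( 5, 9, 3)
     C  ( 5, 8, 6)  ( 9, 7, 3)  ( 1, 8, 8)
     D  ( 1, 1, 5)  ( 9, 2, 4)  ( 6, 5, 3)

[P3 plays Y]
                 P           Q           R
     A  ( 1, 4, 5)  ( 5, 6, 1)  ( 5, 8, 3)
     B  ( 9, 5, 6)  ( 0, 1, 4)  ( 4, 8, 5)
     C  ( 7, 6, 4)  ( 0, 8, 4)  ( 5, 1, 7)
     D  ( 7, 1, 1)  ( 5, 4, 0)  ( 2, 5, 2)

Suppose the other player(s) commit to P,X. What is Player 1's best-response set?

u_1(A vs P,X) = 3
u_1(B vs P,X) = 3
u_1(C vs P,X) = 5
u_1(D vs P,X) = 1
max payoff 5 at {C}

BR_1 = {C}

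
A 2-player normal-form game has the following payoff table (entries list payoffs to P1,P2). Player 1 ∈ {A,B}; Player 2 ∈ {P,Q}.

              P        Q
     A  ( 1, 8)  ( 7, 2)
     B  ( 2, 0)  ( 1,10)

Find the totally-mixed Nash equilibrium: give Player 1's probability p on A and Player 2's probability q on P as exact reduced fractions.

P1 indiff ⇒ q·1+(1-q)·7 = q·2+(1-q)·1 ⇒ q(-1) = (1-q)(-6) ⇒ q = 6/7
P2 indiff ⇒ p·8+(1-p)·0 = p·2+(1-p)·10 ⇒ p(6) = (1-p)(10) ⇒ p = 5/8

p=5/8, q=6/7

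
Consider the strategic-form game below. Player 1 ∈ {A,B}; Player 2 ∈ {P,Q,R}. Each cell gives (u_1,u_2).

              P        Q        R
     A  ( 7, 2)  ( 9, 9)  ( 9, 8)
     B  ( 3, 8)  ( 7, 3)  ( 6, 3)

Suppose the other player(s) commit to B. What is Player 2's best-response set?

u_2(P vs B) = 8
u_2(Q vs B) = 3
u_2(R vs B) = 3
max payoff 8 at {P}

BR_2 = {P}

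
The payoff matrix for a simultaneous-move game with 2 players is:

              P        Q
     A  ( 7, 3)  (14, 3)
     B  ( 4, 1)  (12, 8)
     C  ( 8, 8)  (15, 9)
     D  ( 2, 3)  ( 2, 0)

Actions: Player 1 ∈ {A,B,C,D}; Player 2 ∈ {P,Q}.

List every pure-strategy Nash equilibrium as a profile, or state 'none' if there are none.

Nash profiles: (C,Q)

(A,P): not NE [P1→C gives 8>7]
(A,Q): not NE [P1→C gives 15>14]
(B,P): not NE [P1→C gives 8>4; P2→Q gives 8>1]
(B,Q): not NE [P1→C gives 15>12]
(C,P): not NE [P2→Q gives 9>8]
(C,Q): NE
(D,P): not NE [P1→C gives 8>2]
(D,Q): not NE [P1→C gives 15>2; P2→P gives 3>0]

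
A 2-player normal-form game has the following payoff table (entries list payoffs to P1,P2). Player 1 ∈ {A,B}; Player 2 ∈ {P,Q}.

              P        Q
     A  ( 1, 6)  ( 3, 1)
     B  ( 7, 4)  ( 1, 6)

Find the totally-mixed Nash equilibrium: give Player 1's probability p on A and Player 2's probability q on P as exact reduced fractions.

P1 indiff ⇒ q·1+(1-q)·3 = q·7+(1-q)·1 ⇒ q(-6) = (1-q)(-2) ⇒ q = 1/4
P2 indiff ⇒ p·6+(1-p)·4 = p·1+(1-p)·6 ⇒ p(5) = (1-p)(2) ⇒ p = 2/7

p=2/7, q=1/4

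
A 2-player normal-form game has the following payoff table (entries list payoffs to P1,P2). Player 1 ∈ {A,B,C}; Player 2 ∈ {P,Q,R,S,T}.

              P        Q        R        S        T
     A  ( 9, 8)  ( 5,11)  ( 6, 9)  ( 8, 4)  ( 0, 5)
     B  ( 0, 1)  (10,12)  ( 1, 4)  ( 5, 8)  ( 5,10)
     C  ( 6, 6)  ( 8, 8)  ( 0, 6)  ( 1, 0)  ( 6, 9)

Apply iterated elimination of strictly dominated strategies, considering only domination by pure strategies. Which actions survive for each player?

Remaining: P1:{B,C} P2:{Q,T}

P2 drop P (Q beats it: A:11>8 B:12>1 C:8>6)
P2 drop R (Q beats it: A:11>9 B:12>4 C:8>6)
P2 drop S (Q beats it: A:11>4 B:12>8 C:8>0)
P1 drop A (B beats it: Q:10>5 T:5>0)
P1→{B,C} P2→{Q,T}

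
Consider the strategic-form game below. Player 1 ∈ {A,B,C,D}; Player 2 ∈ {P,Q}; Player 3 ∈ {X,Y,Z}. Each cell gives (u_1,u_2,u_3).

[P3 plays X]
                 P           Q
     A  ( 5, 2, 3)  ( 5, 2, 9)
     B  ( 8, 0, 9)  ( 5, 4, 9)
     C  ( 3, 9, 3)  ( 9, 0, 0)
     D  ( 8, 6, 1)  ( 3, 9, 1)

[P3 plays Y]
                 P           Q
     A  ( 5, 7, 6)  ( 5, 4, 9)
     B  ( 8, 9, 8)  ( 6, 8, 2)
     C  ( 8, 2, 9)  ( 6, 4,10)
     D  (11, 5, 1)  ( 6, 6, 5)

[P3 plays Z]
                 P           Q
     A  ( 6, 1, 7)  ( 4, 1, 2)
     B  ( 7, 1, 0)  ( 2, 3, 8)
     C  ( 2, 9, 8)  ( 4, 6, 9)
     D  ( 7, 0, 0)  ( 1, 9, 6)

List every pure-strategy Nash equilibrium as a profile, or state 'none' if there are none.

(A,P,X): not NE [P1→D gives 8>5; P3→Z gives 7>3]
(A,P,Y): not NE [P1→D gives 11>5; P3→Z gives 7>6]
(A,P,Z): not NE [P1→D gives 7>6]
(A,Q,X): not NE [P1→C gives 9>5]
(A,Q,Y): not NE [P1→D gives 6>5; P2→P gives 7>4]
(A,Q,Z): not NE [P3→Y gives 9>2]
(B,P,X): not NE [P2→Q gives 4>0]
(B,P,Y): not NE [P1→D gives 11>8; P3→X gives 9>8]
(B,P,Z): not NE [P2→Q gives 3>1; P3→X gives 9>0]
(B,Q,X): not NE [P1→C gives 9>5]
(B,Q,Y): not NE [P2→P gives 9>8; P3→X gives 9>2]
(B,Q,Z): not NE [P1→C gives 4>2; P3→X gives 9>8]
(C,P,X): not NE [P1→D gives 8>3; P3→Y gives 9>3]
(C,P,Y): not NE [P1→D gives 11>8; P2→Q gives 4>2]
(C,P,Z): not NE [P1→D gives 7>2; P3→Y gives 9>8]
(C,Q,X): not NE [P2→P gives 9>0; P3→Y gives 10>0]
(C,Q,Y): NE
(C,Q,Z): not NE [P2→P gives 9>6; P3→Y gives 10>9]
(D,P,X): not NE [P2→Q gives 9>6]
(D,P,Y): not NE [P2→Q gives 6>5]
(D,P,Z): not NE [P2→Q gives 9>0; P3→Y gives 1>0]
(D,Q,X): not NE [P1→C gives 9>3; P3→Z gives 6>1]
(D,Q,Y): not NE [P3→Z gives 6>5]
(D,Q,Z): not NE [P1→C gives 4>1]

PSNE = {(C,Q,Y)}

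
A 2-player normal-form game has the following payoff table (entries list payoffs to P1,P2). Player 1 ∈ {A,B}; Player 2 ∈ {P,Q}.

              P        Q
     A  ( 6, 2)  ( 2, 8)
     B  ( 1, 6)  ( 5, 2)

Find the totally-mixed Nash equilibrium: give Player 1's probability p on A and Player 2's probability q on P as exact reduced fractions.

P1 indiff ⇒ q·6+(1-q)·2 = q·1+(1-q)·5 ⇒ q(5) = (1-q)(3) ⇒ q = 3/8
P2 indiff ⇒ p·2+(1-p)·6 = p·8+(1-p)·2 ⇒ p(-6) = (1-p)(-4) ⇒ p = 2/5

(p,q) = (2/5, 3/8)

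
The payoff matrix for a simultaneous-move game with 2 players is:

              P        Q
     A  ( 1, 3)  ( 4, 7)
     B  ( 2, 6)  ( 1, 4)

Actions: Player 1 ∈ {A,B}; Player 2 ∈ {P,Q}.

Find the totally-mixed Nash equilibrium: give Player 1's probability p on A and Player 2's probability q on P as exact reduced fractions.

P1 indiff ⇒ q·1+(1-q)·4 = q·2+(1-q)·1 ⇒ q(-1) = (1-q)(-3) ⇒ q = 3/4
P2 indiff ⇒ p·3+(1-p)·6 = p·7+(1-p)·4 ⇒ p(-4) = (1-p)(-2) ⇒ p = 1/3

p=1/3, q=3/4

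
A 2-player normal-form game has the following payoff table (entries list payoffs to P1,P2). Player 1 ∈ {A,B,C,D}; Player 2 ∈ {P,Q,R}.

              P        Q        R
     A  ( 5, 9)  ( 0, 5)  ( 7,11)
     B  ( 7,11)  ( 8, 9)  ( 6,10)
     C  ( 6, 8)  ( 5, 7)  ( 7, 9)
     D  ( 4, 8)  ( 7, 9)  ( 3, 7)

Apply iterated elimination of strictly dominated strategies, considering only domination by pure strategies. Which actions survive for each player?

P1 drop D (B beats it: P:7>4 Q:8>7 R:6>3)
P2 drop Q (P beats it: A:9>5 B:11>9 C:8>7)
P1→{A,B,C} P2→{P,R}

Survivors P1:{A,B,C} P2:{P,R}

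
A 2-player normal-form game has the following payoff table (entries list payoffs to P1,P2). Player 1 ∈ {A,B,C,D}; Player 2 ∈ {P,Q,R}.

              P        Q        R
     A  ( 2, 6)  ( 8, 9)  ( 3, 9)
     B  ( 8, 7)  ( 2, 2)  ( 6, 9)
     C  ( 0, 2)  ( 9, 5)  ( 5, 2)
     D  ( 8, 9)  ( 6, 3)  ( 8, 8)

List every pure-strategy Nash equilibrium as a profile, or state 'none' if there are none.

NE set: (C,Q), (D,P)

(A,P): not NE [P1→D gives 8>2; P2→R gives 9>6]
(A,Q): not NE [P1→C gives 9>8]
(A,R): not NE [P1→D gives 8>3]
(B,P): not NE [P2→R gives 9>7]
(B,Q): not NE [P1→C gives 9>2; P2→R gives 9>2]
(B,R): not NE [P1→D gives 8>6]
(C,P): not NE [P1→D gives 8>0; P2→Q gives 5>2]
(C,Q): NE
(C,R): not NE [P1→D gives 8>5; P2→Q gives 5>2]
(D,P): NE
(D,Q): not NE [P1→C gives 9>6; P2→P gives 9>3]
(D,R): not NE [P2→P gives 9>8]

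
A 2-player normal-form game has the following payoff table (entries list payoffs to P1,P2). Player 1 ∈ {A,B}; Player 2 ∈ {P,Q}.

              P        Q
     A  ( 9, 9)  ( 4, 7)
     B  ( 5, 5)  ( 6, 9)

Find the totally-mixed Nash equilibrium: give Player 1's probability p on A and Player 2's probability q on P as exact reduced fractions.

P1 indiff ⇒ q·9+(1-q)·4 = q·5+(1-q)·6 ⇒ q(4) = (1-q)(2) ⇒ q = 1/3
P2 indiff ⇒ p·9+(1-p)·5 = p·7+(1-p)·9 ⇒ p(2) = (1-p)(4) ⇒ p = 2/3

p=2/3, q=1/3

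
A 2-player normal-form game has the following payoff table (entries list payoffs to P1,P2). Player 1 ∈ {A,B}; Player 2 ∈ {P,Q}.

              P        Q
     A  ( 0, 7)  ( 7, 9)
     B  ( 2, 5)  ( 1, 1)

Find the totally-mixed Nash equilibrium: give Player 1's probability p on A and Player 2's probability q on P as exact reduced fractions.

(p,q) = (2/3, 3/4)

P1 indiff ⇒ q·0+(1-q)·7 = q·2+(1-q)·1 ⇒ q(-2) = (1-q)(-6) ⇒ q = 3/4
P2 indiff ⇒ p·7+(1-p)·5 = p·9+(1-p)·1 ⇒ p(-2) = (1-p)(-4) ⇒ p = 2/3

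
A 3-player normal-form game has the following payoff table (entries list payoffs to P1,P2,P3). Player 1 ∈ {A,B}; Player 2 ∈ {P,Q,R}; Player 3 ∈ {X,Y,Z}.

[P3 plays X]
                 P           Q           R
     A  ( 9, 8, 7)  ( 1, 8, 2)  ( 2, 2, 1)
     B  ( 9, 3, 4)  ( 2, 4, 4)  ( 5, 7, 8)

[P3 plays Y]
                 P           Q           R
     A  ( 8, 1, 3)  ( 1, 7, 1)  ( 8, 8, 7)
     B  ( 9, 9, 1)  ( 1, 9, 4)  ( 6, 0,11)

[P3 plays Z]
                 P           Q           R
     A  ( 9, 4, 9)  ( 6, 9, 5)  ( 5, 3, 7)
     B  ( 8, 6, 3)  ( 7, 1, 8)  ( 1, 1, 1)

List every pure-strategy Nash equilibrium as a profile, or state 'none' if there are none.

(A,P,X): not NE [P3→Z gives 9>7]
(A,P,Y): not NE [P1→B gives 9>8; P2→R gives 8>1; P3→Z gives 9>3]
(A,P,Z): not NE [P2→Q gives 9>4]
(A,Q,X): not NE [P1→B gives 2>1; P3→Z gives 5>2]
(A,Q,Y): not NE [P2→R gives 8>7; P3→Z gives 5>1]
(A,Q,Z): not NE [P1→B gives 7>6]
(A,R,X): not NE [P1→B gives 5>2; P2→Q gives 8>2; P3→Z gives 7>1]
(A,R,Y): NE
(A,R,Z): not NE [P2→Q gives 9>3]
(B,P,X): not NE [P2→R gives 7>3]
(B,P,Y): not NE [P3→X gives 4>1]
(B,P,Z): not NE [P1→A gives 9>8; P3→X gives 4>3]
(B,Q,X): not NE [P2→R gives 7>4; P3→Z gives 8>4]
(B,Q,Y): not NE [P3→Z gives 8>4]
(B,Q,Z): not NE [P2→P gives 6>1]
(B,R,X): not NE [P3→Y gives 11>8]
(B,R,Y): not NE [P1→A gives 8>6; P2→Q gives 9>0]
(B,R,Z): not NE [P1→A gives 5>1; P2→P gives 6>1; P3→Y gives 11>1]

PSNE = {(A,R,Y)}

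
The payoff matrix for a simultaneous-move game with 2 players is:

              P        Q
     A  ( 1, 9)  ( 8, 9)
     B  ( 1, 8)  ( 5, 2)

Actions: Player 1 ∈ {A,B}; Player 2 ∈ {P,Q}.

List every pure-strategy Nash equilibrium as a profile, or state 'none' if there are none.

NE set: (A,P), (A,Q), (B,P)

(A,P): NE
(A,Q): NE
(B,P): NE
(B,Q): not NE [P1→A gives 8>5; P2→P gives 8>2]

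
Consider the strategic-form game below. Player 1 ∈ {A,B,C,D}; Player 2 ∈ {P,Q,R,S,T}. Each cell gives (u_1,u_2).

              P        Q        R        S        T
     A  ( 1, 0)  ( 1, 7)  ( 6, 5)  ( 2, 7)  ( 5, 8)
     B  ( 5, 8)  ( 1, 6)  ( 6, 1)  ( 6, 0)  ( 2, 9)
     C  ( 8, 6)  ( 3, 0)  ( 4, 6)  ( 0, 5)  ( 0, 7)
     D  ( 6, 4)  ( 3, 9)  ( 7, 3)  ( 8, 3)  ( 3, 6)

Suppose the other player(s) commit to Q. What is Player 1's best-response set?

u_1(A vs Q) = 1
u_1(B vs Q) = 1
u_1(C vs Q) = 3
u_1(D vs Q) = 3
max payoff 3 at {C,D}

argmax u_1 = {C,D}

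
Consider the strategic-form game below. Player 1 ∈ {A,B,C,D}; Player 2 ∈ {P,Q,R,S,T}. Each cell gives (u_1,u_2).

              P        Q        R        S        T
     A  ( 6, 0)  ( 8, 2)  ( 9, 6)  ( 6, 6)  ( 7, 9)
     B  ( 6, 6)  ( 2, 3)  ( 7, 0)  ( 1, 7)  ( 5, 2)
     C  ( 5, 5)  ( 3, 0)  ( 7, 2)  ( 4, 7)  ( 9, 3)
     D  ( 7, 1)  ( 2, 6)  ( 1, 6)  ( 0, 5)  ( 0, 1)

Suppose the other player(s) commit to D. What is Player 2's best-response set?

u_2(P vs D) = 1
u_2(Q vs D) = 6
u_2(R vs D) = 6
u_2(S vs D) = 5
u_2(T vs D) = 1
max payoff 6 at {Q,R}

P2 best: {Q,R}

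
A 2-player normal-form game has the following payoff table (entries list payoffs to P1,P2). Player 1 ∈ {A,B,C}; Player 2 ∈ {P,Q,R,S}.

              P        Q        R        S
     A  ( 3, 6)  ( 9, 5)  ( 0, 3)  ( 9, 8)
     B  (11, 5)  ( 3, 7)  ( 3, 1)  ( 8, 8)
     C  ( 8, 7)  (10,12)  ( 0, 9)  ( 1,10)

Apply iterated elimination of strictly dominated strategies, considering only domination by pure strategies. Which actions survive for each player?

P2 drop P (S beats it: A:8>6 B:8>5 C:10>7)
P2 drop R (Q beats it: A:5>3 B:7>1 C:12>9)
P1 drop B (A beats it: Q:9>3 S:9>8)
P1→{A,C} P2→{Q,S}

Survivors P1:{A,C} P2:{Q,S}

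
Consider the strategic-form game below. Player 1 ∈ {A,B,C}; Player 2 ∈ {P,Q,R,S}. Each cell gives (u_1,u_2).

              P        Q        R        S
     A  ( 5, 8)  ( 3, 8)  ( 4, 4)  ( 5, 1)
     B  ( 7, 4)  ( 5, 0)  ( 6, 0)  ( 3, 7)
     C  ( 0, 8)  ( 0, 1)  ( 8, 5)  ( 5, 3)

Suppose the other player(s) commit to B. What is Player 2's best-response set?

u_2(P vs B) = 4
u_2(Q vs B) = 0
u_2(R vs B) = 0
u_2(S vs B) = 7
max payoff 7 at {S}

argmax u_2 = {S}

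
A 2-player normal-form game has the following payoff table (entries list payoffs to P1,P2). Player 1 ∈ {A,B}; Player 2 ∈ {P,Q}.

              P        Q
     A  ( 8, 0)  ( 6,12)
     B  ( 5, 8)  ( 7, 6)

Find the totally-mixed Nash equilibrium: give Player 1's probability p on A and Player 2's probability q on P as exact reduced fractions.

P1 indiff ⇒ q·8+(1-q)·6 = q·5+(1-q)·7 ⇒ q(3) = (1-q)(1) ⇒ q = 1/4
P2 indiff ⇒ p·0+(1-p)·8 = p·12+(1-p)·6 ⇒ p(-12) = (1-p)(-2) ⇒ p = 1/7

p=1/7, q=1/4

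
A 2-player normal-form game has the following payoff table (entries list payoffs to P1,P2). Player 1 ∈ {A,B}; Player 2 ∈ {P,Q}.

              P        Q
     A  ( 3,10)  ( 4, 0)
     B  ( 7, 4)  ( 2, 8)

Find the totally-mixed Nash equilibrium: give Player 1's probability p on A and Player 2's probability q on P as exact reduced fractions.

p=2/7, q=1/3

P1 indiff ⇒ q·3+(1-q)·4 = q·7+(1-q)·2 ⇒ q(-4) = (1-q)(-2) ⇒ q = 1/3
P2 indiff ⇒ p·10+(1-p)·4 = p·0+(1-p)·8 ⇒ p(10) = (1-p)(4) ⇒ p = 2/7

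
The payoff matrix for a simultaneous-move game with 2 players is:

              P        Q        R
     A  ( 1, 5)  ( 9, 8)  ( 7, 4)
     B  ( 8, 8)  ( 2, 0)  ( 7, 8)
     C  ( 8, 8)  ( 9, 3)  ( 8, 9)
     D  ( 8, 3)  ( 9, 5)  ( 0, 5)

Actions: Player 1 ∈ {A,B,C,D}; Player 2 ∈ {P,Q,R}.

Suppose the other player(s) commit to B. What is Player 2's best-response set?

u_2(P vs B) = 8
u_2(Q vs B) = 0
u_2(R vs B) = 8
max payoff 8 at {P,R}

P2 best: {P,R}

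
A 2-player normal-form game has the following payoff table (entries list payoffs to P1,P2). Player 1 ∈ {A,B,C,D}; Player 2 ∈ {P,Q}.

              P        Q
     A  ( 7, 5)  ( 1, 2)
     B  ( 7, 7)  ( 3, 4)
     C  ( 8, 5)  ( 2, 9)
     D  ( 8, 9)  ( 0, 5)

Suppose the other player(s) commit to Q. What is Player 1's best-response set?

u_1(A vs Q) = 1
u_1(B vs Q) = 3
u_1(C vs Q) = 2
u_1(D vs Q) = 0
max payoff 3 at {B}

BR_1 = {B}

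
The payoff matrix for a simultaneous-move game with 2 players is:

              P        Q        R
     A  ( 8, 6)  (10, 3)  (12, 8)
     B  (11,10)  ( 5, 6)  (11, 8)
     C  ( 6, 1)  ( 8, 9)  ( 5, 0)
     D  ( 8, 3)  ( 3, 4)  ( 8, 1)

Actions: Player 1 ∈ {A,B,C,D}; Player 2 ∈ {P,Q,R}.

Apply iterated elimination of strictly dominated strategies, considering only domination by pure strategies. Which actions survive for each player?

P1 drop C (A beats it: P:8>6 Q:10>8 R:12>5)
P1 drop D (B beats it: P:11>8 Q:5>3 R:11>8)
P2 drop Q (P beats it: A:6>3 B:10>6)
P1→{A,B} P2→{P,R}

Survivors P1:{A,B} P2:{P,R}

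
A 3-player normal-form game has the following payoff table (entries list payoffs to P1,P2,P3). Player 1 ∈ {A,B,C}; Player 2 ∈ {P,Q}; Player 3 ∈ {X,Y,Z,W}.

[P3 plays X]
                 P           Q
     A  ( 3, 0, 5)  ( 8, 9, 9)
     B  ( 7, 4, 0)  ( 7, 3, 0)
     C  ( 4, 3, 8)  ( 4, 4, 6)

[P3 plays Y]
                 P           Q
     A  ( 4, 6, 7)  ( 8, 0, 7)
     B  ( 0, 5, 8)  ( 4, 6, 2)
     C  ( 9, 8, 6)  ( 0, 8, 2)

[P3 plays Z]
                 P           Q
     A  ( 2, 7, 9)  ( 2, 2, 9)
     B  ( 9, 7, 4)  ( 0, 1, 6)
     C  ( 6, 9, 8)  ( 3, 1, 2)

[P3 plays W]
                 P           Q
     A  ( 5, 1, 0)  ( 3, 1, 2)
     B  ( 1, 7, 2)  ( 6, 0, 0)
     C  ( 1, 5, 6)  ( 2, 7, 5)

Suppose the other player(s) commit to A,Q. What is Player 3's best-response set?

P3 best: {X,Z}

u_3(X vs A,Q) = 9
u_3(Y vs A,Q) = 7
u_3(Z vs A,Q) = 9
u_3(W vs A,Q) = 2
max payoff 9 at {X,Z}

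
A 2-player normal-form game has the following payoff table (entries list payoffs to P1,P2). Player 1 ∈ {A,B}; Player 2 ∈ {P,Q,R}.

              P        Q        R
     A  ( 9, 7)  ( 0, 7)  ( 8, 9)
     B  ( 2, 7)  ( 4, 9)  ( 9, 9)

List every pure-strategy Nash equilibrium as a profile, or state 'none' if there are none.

PSNE = {(B,Q), (B,R)}

(A,P): not NE [P2→R gives 9>7]
(A,Q): not NE [P1→B gives 4>0; P2→R gives 9>7]
(A,R): not NE [P1→B gives 9>8]
(B,P): not NE [P1→A gives 9>2; P2→R gives 9>7]
(B,Q): NE
(B,R): NE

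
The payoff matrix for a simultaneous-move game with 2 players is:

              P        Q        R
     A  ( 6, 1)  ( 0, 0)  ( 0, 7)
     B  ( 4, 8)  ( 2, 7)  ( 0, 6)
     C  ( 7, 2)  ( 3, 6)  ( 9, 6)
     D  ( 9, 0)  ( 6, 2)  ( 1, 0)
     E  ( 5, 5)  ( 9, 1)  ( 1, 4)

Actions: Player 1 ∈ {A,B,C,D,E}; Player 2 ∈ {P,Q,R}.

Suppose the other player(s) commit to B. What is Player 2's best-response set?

u_2(P vs B) = 8
u_2(Q vs B) = 7
u_2(R vs B) = 6
max payoff 8 at {P}

P2 best: {P}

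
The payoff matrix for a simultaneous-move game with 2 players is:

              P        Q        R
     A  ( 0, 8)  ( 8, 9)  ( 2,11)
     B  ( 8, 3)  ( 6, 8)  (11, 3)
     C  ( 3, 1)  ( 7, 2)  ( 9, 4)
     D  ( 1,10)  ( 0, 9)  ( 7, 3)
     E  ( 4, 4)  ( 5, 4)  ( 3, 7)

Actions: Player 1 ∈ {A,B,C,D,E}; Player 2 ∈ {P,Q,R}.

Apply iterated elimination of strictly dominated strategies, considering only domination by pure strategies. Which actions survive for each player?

P1 drop D (B beats it: P:8>1 Q:6>0 R:11>7)
P1 drop E (B beats it: P:8>4 Q:6>5 R:11>3)
P2 drop P (Q beats it: A:9>8 B:8>3 C:2>1)
P1→{A,B,C} P2→{Q,R}

Remaining: P1:{A,B,C} P2:{Q,R}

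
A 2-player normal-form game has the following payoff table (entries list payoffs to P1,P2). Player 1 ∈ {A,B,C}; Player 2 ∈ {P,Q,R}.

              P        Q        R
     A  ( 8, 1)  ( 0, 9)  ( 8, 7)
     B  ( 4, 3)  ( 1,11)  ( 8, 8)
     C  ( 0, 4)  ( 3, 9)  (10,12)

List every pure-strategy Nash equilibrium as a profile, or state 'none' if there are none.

(A,P): not NE [P2→Q gives 9>1]
(A,Q): not NE [P1→C gives 3>0]
(A,R): not NE [P1→C gives 10>8; P2→Q gives 9>7]
(B,P): not NE [P1→A gives 8>4; P2→Q gives 11>3]
(B,Q): not NE [P1→C gives 3>1]
(B,R): not NE [P1→C gives 10>8; P2→Q gives 11>8]
(C,P): not NE [P1→A gives 8>0; P2→R gives 12>4]
(C,Q): not NE [P2→R gives 12>9]
(C,R): NE

NE set: (C,R)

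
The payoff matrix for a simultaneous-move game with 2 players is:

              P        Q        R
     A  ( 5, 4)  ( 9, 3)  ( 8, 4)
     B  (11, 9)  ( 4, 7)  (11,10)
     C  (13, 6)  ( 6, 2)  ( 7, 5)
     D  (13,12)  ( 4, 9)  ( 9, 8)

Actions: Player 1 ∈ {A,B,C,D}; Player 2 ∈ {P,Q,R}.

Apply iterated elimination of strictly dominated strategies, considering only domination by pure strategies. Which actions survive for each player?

P2 drop Q (P beats it: A:4>3 B:9>7 C:6>2 D:12>9)
P1 drop A (B beats it: P:11>5 R:11>8)
P1→{B,C,D} P2→{P,R}

Remaining: P1:{B,C,D} P2:{P,R}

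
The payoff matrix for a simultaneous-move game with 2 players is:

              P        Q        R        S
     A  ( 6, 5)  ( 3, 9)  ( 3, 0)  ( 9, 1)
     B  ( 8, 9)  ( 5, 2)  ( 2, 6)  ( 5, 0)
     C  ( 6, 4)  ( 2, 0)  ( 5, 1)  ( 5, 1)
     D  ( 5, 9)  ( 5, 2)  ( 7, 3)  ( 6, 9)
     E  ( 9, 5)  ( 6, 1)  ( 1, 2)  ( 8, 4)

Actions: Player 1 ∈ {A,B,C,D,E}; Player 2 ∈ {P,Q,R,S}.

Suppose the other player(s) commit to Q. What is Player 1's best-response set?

argmax u_1 = {E}

u_1(A vs Q) = 3
u_1(B vs Q) = 5
u_1(C vs Q) = 2
u_1(D vs Q) = 5
u_1(E vs Q) = 6
max payoff 6 at {E}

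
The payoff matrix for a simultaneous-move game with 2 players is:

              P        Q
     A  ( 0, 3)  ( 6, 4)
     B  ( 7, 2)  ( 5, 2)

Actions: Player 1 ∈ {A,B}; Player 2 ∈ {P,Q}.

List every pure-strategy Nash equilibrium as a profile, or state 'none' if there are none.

(A,P): not NE [P1→B gives 7>0; P2→Q gives 4>3]
(A,Q): NE
(B,P): NE
(B,Q): not NE [P1→A gives 6>5]

Nash profiles: (A,Q), (B,P)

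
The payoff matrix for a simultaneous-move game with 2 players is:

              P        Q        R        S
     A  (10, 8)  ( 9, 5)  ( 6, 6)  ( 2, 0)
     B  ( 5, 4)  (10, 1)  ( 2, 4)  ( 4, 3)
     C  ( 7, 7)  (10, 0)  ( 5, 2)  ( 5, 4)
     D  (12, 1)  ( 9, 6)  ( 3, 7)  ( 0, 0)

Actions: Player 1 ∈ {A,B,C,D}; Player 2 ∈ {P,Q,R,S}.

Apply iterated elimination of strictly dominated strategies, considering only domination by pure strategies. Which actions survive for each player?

P2 drop Q (R beats it: A:6>5 B:4>1 C:2>0 D:7>6)
P1 drop B (C beats it: P:7>5 R:5>2 S:5>4)
P2 drop S (P beats it: A:8>0 C:7>4 D:1>0)
P1 drop C (A beats it: P:10>7 R:6>5)
P1→{A,D} P2→{P,R}

Survivors P1:{A,D} P2:{P,R}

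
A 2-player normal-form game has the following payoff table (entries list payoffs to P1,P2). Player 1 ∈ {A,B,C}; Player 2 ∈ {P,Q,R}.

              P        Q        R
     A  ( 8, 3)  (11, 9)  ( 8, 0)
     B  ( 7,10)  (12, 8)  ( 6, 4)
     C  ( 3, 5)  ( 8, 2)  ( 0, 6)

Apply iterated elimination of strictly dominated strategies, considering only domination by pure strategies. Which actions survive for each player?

Survivors P1:{A,B} P2:{P,Q}

P1 drop C (A beats it: P:8>3 Q:11>8 R:8>0)
P2 drop R (P beats it: A:3>0 B:10>4)
P1→{A,B} P2→{P,Q}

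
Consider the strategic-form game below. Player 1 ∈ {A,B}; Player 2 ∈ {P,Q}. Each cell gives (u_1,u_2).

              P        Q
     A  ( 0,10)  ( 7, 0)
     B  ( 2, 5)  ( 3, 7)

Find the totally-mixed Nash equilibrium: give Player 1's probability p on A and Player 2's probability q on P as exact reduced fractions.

P1 indiff ⇒ q·0+(1-q)·7 = q·2+(1-q)·3 ⇒ q(-2) = (1-q)(-4) ⇒ q = 2/3
P2 indiff ⇒ p·10+(1-p)·5 = p·0+(1-p)·7 ⇒ p(10) = (1-p)(2) ⇒ p = 1/6

p=1/6, q=2/3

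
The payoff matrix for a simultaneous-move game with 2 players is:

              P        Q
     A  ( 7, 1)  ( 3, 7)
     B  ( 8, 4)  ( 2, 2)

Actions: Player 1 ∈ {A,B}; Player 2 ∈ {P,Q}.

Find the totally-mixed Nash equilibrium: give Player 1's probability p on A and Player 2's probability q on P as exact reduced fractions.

P1 indiff ⇒ q·7+(1-q)·3 = q·8+(1-q)·2 ⇒ q(-1) = (1-q)(-1) ⇒ q = 1/2
P2 indiff ⇒ p·1+(1-p)·4 = p·7+(1-p)·2 ⇒ p(-6) = (1-p)(-2) ⇒ p = 1/4

P1 mixes 1/4 on A; P2 mixes 1/2 on P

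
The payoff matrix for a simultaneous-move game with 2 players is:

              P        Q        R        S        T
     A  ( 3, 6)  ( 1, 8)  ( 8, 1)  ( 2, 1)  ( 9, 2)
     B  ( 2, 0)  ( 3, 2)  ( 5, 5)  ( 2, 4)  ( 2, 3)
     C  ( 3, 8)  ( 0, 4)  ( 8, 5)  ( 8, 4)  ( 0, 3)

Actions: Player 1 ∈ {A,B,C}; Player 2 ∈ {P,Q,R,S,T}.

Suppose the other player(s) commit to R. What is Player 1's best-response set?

P1 best: {A,C}

u_1(A vs R) = 8
u_1(B vs R) = 5
u_1(C vs R) = 8
max payoff 8 at {A,C}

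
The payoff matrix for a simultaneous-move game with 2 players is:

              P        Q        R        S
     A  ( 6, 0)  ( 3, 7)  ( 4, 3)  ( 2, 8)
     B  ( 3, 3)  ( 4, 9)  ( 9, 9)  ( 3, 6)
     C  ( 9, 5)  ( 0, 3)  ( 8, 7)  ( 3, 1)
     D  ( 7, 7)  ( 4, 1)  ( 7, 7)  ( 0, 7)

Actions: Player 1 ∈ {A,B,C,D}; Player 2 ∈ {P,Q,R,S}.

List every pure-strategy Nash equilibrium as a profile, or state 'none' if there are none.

(A,P): not NE [P1→C gives 9>6; P2→S gives 8>0]
(A,Q): not NE [P1→D gives 4>3; P2→S gives 8>7]
(A,R): not NE [P1→B gives 9>4; P2→S gives 8>3]
(A,S): not NE [P1→C gives 3>2]
(B,P): not NE [P1→C gives 9>3; P2→R gives 9>3]
(B,Q): NE
(B,R): NE
(B,S): not NE [P2→R gives 9>6]
(C,P): not NE [P2→R gives 7>5]
(C,Q): not NE [P1→D gives 4>0; P2→R gives 7>3]
(C,R): not NE [P1→B gives 9>8]
(C,S): not NE [P2→R gives 7>1]
(D,P): not NE [P1→C gives 9>7]
(D,Q): not NE [P2→S gives 7>1]
(D,R): not NE [P1→B gives 9>7]
(D,S): not NE [P1→C gives 3>0]

NE set: (B,Q), (B,R)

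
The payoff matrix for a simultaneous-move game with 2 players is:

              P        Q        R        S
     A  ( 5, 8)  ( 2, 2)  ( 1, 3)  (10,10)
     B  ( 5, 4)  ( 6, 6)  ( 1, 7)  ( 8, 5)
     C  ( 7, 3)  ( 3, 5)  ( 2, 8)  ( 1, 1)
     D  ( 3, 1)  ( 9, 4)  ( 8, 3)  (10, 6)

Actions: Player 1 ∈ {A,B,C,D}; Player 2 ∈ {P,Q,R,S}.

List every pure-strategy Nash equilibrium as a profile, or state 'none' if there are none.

(A,P): not NE [P1→C gives 7>5; P2→S gives 10>8]
(A,Q): not NE [P1→D gives 9>2; P2→S gives 10>2]
(A,R): not NE [P1→D gives 8>1; P2→S gives 10>3]
(A,S): NE
(B,P): not NE [P1→C gives 7>5; P2→R gives 7>4]
(B,Q): not NE [P1→D gives 9>6; P2→R gives 7>6]
(B,R): not NE [P1→D gives 8>1]
(B,S): not NE [P1→D gives 10>8; P2→R gives 7>5]
(C,P): not NE [P2→R gives 8>3]
(C,Q): not NE [P1→D gives 9>3; P2→R gives 8>5]
(C,R): not NE [P1→D gives 8>2]
(C,S): not NE [P1→D gives 10>1; P2→R gives 8>1]
(D,P): not NE [P1→C gives 7>3; P2→S gives 6>1]
(D,Q): not NE [P2→S gives 6>4]
(D,R): not NE [P2→S gives 6>3]
(D,S): NE

Nash profiles: (A,S), (D,S)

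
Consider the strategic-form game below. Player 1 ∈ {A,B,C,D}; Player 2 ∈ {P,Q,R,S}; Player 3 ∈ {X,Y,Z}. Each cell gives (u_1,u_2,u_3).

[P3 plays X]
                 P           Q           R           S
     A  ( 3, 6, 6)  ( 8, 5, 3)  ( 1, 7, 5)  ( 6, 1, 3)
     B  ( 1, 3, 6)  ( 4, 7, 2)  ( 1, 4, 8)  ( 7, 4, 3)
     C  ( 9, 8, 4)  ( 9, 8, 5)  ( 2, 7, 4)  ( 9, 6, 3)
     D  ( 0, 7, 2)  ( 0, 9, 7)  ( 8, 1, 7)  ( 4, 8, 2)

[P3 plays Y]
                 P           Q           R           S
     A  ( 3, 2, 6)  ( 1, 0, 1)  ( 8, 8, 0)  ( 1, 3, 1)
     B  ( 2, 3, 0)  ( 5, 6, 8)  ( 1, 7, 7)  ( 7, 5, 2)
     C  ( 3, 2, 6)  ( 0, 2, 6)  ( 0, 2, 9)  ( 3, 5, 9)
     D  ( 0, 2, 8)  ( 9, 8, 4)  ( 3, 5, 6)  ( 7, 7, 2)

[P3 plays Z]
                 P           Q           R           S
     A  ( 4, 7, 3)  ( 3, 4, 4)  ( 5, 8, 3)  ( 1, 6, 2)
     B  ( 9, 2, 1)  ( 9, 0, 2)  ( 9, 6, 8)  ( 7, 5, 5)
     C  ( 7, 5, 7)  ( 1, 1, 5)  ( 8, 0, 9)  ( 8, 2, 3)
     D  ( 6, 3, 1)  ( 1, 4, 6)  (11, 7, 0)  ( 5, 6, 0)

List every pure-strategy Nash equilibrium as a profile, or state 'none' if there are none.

(A,P,X): not NE [P1→C gives 9>3; P2→R gives 7>6]
(A,P,Y): not NE [P2→R gives 8>2]
(A,P,Z): not NE [P1→B gives 9>4; P2→R gives 8>7; P3→Y gives 6>3]
(A,Q,X): not NE [P1→C gives 9>8; P2→R gives 7>5; P3→Z gives 4>3]
(A,Q,Y): not NE [P1→D gives 9>1; P2→R gives 8>0; P3→Z gives 4>1]
(A,Q,Z): not NE [P1→B gives 9>3; P2→R gives 8>4]
(A,R,X): not NE [P1→D gives 8>1]
(A,R,Y): not NE [P3→X gives 5>0]
(A,R,Z): not NE [P1→D gives 11>5; P3→X gives 5>3]
(A,S,X): not NE [P1→C gives 9>6; P2→R gives 7>1]
(A,S,Y): not NE [P1→D gives 7>1; P2→R gives 8>3; P3→X gives 3>1]
(A,S,Z): not NE [P1→C gives 8>1; P2→R gives 8>6; P3→X gives 3>2]
(B,P,X): not NE [P1→C gives 9>1; P2→Q gives 7>3]
(B,P,Y): not NE [P1→C gives 3>2; P2→R gives 7>3; P3→X gives 6>0]
(B,P,Z): not NE [P2→R gives 6>2; P3→X gives 6>1]
(B,Q,X): not NE [P1→C gives 9>4; P3→Y gives 8>2]
(B,Q,Y): not NE [P1→D gives 9>5; P2→R gives 7>6]
(B,Q,Z): not NE [P2→R gives 6>0; P3→Y gives 8>2]
(B,R,X): not NE [P1→D gives 8>1; P2→Q gives 7>4]
(B,R,Y): not NE [P1→A gives 8>1; P3→Z gives 8>7]
(B,R,Z): not NE [P1→D gives 11>9]
(B,S,X): not NE [P1→C gives 9>7; P2→Q gives 7>4; P3→Z gives 5>3]
(B,S,Y): not NE [P2→R gives 7>5; P3→Z gives 5>2]
(B,S,Z): not NE [P1→C gives 8>7; P2→R gives 6>5]
(C,P,X): not NE [P3→Z gives 7>4]
(C,P,Y): not NE [P2→S gives 5>2; P3→Z gives 7>6]
(C,P,Z): not NE [P1→B gives 9>7]
(C,Q,X): not NE [P3→Y gives 6>5]
(C,Q,Y): not NE [P1→D gives 9>0; P2→S gives 5>2]
(C,Q,Z): not NE [P1→B gives 9>1; P2→P gives 5>1; P3→Y gives 6>5]
(C,R,X): not NE [P1→D gives 8>2; P2→Q gives 8>7; P3→Z gives 9>4]
(C,R,Y): not NE [P1→A gives 8>0; P2→S gives 5>2]
(C,R,Z): not NE [P1→D gives 11>8; P2→P gives 5>0]
(C,S,X): not NE [P2→Q gives 8>6; P3→Y gives 9>3]
(C,S,Y): not NE [P1→D gives 7>3]
(C,S,Z): not NE [P2→P gives 5>2; P3→Y gives 9>3]
(D,P,X): not NE [P1→C gives 9>0; P2→Q gives 9>7; P3→Y gives 8>2]
(D,P,Y): not NE [P1→C gives 3>0; P2→Q gives 8>2]
(D,P,Z): not NE [P1→B gives 9>6; P2→R gives 7>3; P3→Y gives 8>1]
(D,Q,X): not NE [P1→C gives 9>0]
(D,Q,Y): not NE [P3→X gives 7>4]
(D,Q,Z): not NE [P1→B gives 9>1; P2→R gives 7>4; P3→X gives 7>6]
(D,R,X): not NE [P2→Q gives 9>1]
(D,R,Y): not NE [P1→A gives 8>3; P2→Q gives 8>5; P3→X gives 7>6]
(D,R,Z): not NE [P3→X gives 7>0]
(D,S,X): not NE [P1→C gives 9>4; P2→Q gives 9>8]
(D,S,Y): not NE [P2→Q gives 8>7]
(D,S,Z): not NE [P1→C gives 8>5; P2→R gives 7>6; P3→Y gives 2>0]

No pure NE.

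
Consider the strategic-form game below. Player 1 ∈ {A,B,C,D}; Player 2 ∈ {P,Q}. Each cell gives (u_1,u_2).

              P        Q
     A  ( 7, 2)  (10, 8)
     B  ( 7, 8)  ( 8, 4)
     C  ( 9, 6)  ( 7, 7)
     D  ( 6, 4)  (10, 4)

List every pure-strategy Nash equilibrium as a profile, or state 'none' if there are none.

(A,P): not NE [P1→C gives 9>7; P2→Q gives 8>2]
(A,Q): NE
(B,P): not NE [P1→C gives 9>7]
(B,Q): not NE [P1→D gives 10>8; P2→P gives 8>4]
(C,P): not NE [P2→Q gives 7>6]
(C,Q): not NE [P1→D gives 10>7]
(D,P): not NE [P1→C gives 9>6]
(D,Q): NE

PSNE = {(A,Q), (D,Q)}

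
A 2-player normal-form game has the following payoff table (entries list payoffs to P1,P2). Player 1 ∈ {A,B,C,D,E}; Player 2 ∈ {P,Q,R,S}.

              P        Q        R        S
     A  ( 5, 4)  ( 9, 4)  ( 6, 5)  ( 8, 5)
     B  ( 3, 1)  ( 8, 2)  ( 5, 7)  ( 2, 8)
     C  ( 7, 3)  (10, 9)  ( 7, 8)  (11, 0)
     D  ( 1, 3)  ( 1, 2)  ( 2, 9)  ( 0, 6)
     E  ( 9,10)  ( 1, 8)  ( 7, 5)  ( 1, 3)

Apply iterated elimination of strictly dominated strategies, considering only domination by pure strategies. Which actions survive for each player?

P1 drop A (C beats it: P:7>5 Q:10>9 R:7>6 S:11>8)
P1 drop B (C beats it: P:7>3 Q:10>8 R:7>5 S:11>2)
P1 drop D (C beats it: P:7>1 Q:10>1 R:7>2 S:11>0)
P2 drop R (Q beats it: C:9>8 E:8>5)
P2 drop S (P beats it: C:3>0 E:10>3)
P1→{C,E} P2→{P,Q}

Survivors P1:{C,E} P2:{P,Q}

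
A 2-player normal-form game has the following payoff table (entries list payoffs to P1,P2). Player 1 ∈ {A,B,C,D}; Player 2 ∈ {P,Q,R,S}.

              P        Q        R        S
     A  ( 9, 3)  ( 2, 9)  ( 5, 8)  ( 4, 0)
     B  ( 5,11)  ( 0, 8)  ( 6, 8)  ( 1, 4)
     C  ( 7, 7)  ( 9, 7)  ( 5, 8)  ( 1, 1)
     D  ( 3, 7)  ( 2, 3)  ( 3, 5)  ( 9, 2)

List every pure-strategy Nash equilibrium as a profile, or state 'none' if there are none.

No pure NE.

(A,P): not NE [P2→Q gives 9>3]
(A,Q): not NE [P1→C gives 9>2]
(A,R): not NE [P1→B gives 6>5; P2→Q gives 9>8]
(A,S): not NE [P1→D gives 9>4; P2→Q gives 9>0]
(B,P): not NE [P1→A gives 9>5]
(B,Q): not NE [P1→C gives 9>0; P2→P gives 11>8]
(B,R): not NE [P2→P gives 11>8]
(B,S): not NE [P1→D gives 9>1; P2→P gives 11>4]
(C,P): not NE [P1→A gives 9>7; P2→R gives 8>7]
(C,Q): not NE [P2→R gives 8>7]
(C,R): not NE [P1→B gives 6>5]
(C,S): not NE [P1→D gives 9>1; P2→R gives 8>1]
(D,P): not NE [P1→A gives 9>3]
(D,Q): not NE [P1→C gives 9>2; P2→P gives 7>3]
(D,R): not NE [P1→B gives 6>3; P2→P gives 7>5]
(D,S): not NE [P2→P gives 7>2]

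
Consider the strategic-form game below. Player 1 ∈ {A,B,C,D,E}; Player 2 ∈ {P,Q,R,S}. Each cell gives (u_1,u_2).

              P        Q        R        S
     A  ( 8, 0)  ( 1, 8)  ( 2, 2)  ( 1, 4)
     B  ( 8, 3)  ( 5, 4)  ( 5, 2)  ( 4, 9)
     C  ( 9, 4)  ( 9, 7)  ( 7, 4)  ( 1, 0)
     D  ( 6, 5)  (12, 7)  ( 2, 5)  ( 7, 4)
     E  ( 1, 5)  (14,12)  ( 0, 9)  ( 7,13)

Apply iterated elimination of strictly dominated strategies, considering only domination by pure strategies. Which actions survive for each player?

P2 drop P (Q beats it: A:8>0 B:4>3 C:7>4 D:7>5 E:12>5)
P1 drop A (B beats it: Q:5>1 R:5>2 S:4>1)
P2 drop R (Q beats it: B:4>2 C:7>4 D:7>5 E:12>9)
P1 drop B (D beats it: Q:12>5 S:7>4)
P1 drop C (D beats it: Q:12>9 S:7>1)
P1→{D,E} P2→{Q,S}

Remaining: P1:{D,E} P2:{Q,S}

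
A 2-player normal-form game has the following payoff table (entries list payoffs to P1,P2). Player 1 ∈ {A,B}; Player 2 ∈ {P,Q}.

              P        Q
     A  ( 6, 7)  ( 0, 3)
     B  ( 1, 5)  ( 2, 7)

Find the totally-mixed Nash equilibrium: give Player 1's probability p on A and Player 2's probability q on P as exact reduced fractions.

(p,q) = (1/3, 2/7)

P1 indiff ⇒ q·6+(1-q)·0 = q·1+(1-q)·2 ⇒ q(5) = (1-q)(2) ⇒ q = 2/7
P2 indiff ⇒ p·7+(1-p)·5 = p·3+(1-p)·7 ⇒ p(4) = (1-p)(2) ⇒ p = 1/3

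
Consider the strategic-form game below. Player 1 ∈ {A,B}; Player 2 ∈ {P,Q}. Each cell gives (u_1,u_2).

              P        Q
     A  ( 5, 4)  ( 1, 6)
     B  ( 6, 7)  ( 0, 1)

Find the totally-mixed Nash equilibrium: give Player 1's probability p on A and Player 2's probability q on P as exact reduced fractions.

(p,q) = (3/4, 1/2)

P1 indiff ⇒ q·5+(1-q)·1 = q·6+(1-q)·0 ⇒ q(-1) = (1-q)(-1) ⇒ q = 1/2
P2 indiff ⇒ p·4+(1-p)·7 = p·6+(1-p)·1 ⇒ p(-2) = (1-p)(-6) ⇒ p = 3/4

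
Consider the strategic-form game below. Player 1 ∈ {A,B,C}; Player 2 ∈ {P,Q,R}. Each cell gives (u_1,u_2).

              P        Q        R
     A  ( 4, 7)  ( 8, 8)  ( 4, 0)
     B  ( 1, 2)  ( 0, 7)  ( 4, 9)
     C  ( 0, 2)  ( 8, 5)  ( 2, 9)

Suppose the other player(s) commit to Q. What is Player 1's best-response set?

BR_1 = {A,C}

u_1(A vs Q) = 8
u_1(B vs Q) = 0
u_1(C vs Q) = 8
max payoff 8 at {A,C}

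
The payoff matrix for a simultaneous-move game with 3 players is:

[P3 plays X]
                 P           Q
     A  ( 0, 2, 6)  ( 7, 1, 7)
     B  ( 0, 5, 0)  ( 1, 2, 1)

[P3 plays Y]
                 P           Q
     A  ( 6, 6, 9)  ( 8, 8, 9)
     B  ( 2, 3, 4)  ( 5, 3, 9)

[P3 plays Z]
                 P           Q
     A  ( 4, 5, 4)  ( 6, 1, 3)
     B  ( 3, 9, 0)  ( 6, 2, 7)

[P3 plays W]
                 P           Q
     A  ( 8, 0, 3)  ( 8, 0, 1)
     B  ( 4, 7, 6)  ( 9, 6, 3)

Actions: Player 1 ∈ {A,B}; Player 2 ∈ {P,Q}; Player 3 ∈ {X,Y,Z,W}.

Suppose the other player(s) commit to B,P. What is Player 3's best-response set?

u_3(X vs B,P) = 0
u_3(Y vs B,P) = 4
u_3(Z vs B,P) = 0
u_3(W vs B,P) = 6
max payoff 6 at {W}

P3 best: {W}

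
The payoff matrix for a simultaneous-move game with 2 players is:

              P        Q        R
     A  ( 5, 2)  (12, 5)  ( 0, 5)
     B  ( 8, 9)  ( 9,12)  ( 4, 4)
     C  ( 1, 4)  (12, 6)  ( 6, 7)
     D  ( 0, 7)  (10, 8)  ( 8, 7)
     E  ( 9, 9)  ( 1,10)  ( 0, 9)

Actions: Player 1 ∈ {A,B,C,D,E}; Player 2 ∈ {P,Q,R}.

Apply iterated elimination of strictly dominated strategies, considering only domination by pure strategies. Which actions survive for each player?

Survivors P1:{A,C,D} P2:{Q,R}

P2 drop P (Q beats it: A:5>2 B:12>9 C:6>4 D:8>7 E:10>9)
P1 drop B (C beats it: Q:12>9 R:6>4)
P1 drop E (C beats it: Q:12>1 R:6>0)
P1→{A,C,D} P2→{Q,R}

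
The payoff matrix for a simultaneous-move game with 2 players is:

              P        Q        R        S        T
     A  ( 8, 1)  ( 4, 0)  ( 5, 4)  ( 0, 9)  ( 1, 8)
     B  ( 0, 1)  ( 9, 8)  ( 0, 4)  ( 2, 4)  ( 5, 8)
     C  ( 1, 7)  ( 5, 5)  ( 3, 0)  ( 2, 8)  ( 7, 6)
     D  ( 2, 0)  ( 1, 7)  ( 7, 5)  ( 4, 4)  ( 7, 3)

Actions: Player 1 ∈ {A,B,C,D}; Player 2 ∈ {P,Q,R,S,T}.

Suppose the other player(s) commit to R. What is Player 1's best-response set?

u_1(A vs R) = 5
u_1(B vs R) = 0
u_1(C vs R) = 3
u_1(D vs R) = 7
max payoff 7 at {D}

BR_1 = {D}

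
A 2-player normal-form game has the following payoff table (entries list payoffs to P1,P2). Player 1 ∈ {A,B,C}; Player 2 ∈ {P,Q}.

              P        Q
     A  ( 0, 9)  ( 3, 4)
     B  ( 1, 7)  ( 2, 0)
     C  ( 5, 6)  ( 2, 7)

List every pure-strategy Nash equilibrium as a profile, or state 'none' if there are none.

Equilibria: none

(A,P): not NE [P1→C gives 5>0]
(A,Q): not NE [P2→P gives 9>4]
(B,P): not NE [P1→C gives 5>1]
(B,Q): not NE [P1→A gives 3>2; P2→P gives 7>0]
(C,P): not NE [P2→Q gives 7>6]
(C,Q): not NE [P1→A gives 3>2]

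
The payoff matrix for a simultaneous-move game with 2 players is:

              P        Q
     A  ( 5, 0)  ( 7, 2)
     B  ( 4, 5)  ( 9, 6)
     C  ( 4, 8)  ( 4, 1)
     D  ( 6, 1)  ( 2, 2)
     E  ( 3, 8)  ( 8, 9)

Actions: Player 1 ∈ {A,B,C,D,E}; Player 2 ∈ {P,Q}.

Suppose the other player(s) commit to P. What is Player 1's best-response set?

BR_1 = {D}

u_1(A vs P) = 5
u_1(B vs P) = 4
u_1(C vs P) = 4
u_1(D vs P) = 6
u_1(E vs P) = 3
max payoff 6 at {D}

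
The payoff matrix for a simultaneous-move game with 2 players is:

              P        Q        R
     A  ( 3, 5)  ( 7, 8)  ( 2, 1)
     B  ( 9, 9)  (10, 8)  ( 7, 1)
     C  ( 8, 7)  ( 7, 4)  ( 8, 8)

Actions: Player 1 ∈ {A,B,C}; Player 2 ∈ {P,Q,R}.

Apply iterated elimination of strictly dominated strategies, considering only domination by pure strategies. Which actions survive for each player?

Survivors P1:{B,C} P2:{P,R}

P1 drop A (B beats it: P:9>3 Q:10>7 R:7>2)
P2 drop Q (P beats it: B:9>8 C:7>4)
P1→{B,C} P2→{P,R}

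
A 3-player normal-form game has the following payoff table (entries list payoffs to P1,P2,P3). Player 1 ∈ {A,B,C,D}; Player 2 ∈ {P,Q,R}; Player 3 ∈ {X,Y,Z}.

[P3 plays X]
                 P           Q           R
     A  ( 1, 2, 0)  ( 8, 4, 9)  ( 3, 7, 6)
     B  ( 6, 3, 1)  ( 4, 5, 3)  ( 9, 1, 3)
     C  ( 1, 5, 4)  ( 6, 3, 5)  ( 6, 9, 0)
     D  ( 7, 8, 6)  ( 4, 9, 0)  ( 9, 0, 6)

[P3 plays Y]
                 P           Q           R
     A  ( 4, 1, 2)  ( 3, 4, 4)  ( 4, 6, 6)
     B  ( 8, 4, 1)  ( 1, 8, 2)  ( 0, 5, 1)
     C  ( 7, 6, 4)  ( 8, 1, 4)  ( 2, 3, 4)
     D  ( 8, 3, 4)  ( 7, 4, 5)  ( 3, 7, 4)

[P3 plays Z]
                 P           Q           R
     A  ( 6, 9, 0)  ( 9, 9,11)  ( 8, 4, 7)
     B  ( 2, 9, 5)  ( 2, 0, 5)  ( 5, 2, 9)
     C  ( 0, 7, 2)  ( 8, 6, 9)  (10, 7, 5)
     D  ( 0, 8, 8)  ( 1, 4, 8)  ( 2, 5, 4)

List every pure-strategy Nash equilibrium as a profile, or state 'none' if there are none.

Nash profiles: (A,Q,Z), (C,R,Z)

(A,P,X): not NE [P1→D gives 7>1; P2→R gives 7>2; P3→Y gives 2>0]
(A,P,Y): not NE [P1→D gives 8>4; P2→R gives 6>1]
(A,P,Z): not NE [P3→Y gives 2>0]
(A,Q,X): not NE [P2→R gives 7>4; P3→Z gives 11>9]
(A,Q,Y): not NE [P1→C gives 8>3; P2→R gives 6>4; P3→Z gives 11>4]
(A,Q,Z): NE
(A,R,X): not NE [P1→D gives 9>3; P3→Z gives 7>6]
(A,R,Y): not NE [P3→Z gives 7>6]
(A,R,Z): not NE [P1→C gives 10>8; P2→Q gives 9>4]
(B,P,X): not NE [P1→D gives 7>6; P2→Q gives 5>3; P3→Z gives 5>1]
(B,P,Y): not NE [P2→Q gives 8>4; P3→Z gives 5>1]
(B,P,Z): not NE [P1→A gives 6>2]
(B,Q,X): not NE [P1→A gives 8>4; P3→Z gives 5>3]
(B,Q,Y): not NE [P1→C gives 8>1; P3→Z gives 5>2]
(B,Q,Z): not NE [P1→A gives 9>2; P2→P gives 9>0]
(B,R,X): not NE [P2→Q gives 5>1; P3→Z gives 9>3]
(B,R,Y): not NE [P1→A gives 4>0; P2→Q gives 8>5; P3→Z gives 9>1]
(B,R,Z): not NE [P1→C gives 10>5; P2→P gives 9>2]
(C,P,X): not NE [P1→D gives 7>1; P2→R gives 9>5]
(C,P,Y): not NE [P1→D gives 8>7]
(C,P,Z): not NE [P1→A gives 6>0; P3→Y gives 4>2]
(C,Q,X): not NE [P1→A gives 8>6; P2→R gives 9>3; P3→Z gives 9>5]
(C,Q,Y): not NE [P2→P gives 6>1; P3→Z gives 9>4]
(C,Q,Z): not NE [P1→A gives 9>8; P2→R gives 7>6]
(C,R,X): not NE [P1→D gives 9>6; P3→Z gives 5>0]
(C,R,Y): not NE [P1→A gives 4>2; P2→P gives 6>3; P3→Z gives 5>4]
(C,R,Z): NE
(D,P,X): not NE [P2→Q gives 9>8; P3→Z gives 8>6]
(D,P,Y): not NE [P2→R gives 7>3; P3→Z gives 8>4]
(D,P,Z): not NE [P1→A gives 6>0]
(D,Q,X): not NE [P1→A gives 8>4; P3→Z gives 8>0]
(D,Q,Y): not NE [P1→C gives 8>7; P2→R gives 7>4; P3→Z gives 8>5]
(D,Q,Z): not NE [P1→A gives 9>1; P2→P gives 8>4]
(D,R,X): not NE [P2→Q gives 9>0]
(D,R,Y): not NE [P1→A gives 4>3; P3→X gives 6>4]
(D,R,Z): not NE [P1→C gives 10>2; P2→P gives 8>5; P3→X gives 6>4]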